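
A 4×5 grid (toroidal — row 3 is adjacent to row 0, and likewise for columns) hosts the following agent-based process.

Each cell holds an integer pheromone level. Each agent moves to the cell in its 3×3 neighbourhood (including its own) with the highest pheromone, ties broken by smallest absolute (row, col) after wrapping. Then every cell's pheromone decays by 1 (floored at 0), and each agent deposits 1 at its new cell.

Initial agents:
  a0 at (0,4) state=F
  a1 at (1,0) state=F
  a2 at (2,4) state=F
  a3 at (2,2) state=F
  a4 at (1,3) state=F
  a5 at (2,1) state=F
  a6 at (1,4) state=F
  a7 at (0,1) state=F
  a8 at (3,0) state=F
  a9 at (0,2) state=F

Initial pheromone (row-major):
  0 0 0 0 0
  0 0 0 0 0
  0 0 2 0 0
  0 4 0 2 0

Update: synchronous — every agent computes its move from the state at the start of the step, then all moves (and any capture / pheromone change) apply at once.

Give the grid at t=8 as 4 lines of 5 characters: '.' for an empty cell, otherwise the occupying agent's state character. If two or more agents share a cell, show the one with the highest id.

.....
.....
.....
.F.F.

t=1: a0@(3,3) a1@(0,0) a2@(3,3) a3@(3,1) a4@(2,2) a5@(3,1) a6@(0,0) a7@(3,1) a8@(3,1) a9@(3,1) | pheromone: 2 0 0 0 0 / 0 0 0 0 0 / 0 0 2 0 0 / 0 8 0 3 0
t=2: a0@(3,3) a1@(3,1) a2@(3,3) a3@(3,1) a4@(3,1) a5@(3,1) a6@(3,1) a7@(3,1) a8@(3,1) a9@(3,1) | pheromone: 1 0 0 0 0 / 0 0 0 0 0 / 0 0 1 0 0 / 0 15 0 4 0
t=3: a0@(3,3) a1@(3,1) a2@(3,3) a3@(3,1) a4@(3,1) a5@(3,1) a6@(3,1) a7@(3,1) a8@(3,1) a9@(3,1) | pheromone: 0 0 0 0 0 / 0 0 0 0 0 / 0 0 0 0 0 / 0 22 0 5 0
t=4: a0@(3,3) a1@(3,1) a2@(3,3) a3@(3,1) a4@(3,1) a5@(3,1) a6@(3,1) a7@(3,1) a8@(3,1) a9@(3,1) | pheromone: 0 0 0 0 0 / 0 0 0 0 0 / 0 0 0 0 0 / 0 29 0 6 0
t=5: a0@(3,3) a1@(3,1) a2@(3,3) a3@(3,1) a4@(3,1) a5@(3,1) a6@(3,1) a7@(3,1) a8@(3,1) a9@(3,1) | pheromone: 0 0 0 0 0 / 0 0 0 0 0 / 0 0 0 0 0 / 0 36 0 7 0
t=6: a0@(3,3) a1@(3,1) a2@(3,3) a3@(3,1) a4@(3,1) a5@(3,1) a6@(3,1) a7@(3,1) a8@(3,1) a9@(3,1) | pheromone: 0 0 0 0 0 / 0 0 0 0 0 / 0 0 0 0 0 / 0 43 0 8 0
t=7: a0@(3,3) a1@(3,1) a2@(3,3) a3@(3,1) a4@(3,1) a5@(3,1) a6@(3,1) a7@(3,1) a8@(3,1) a9@(3,1) | pheromone: 0 0 0 0 0 / 0 0 0 0 0 / 0 0 0 0 0 / 0 50 0 9 0
t=8: a0@(3,3) a1@(3,1) a2@(3,3) a3@(3,1) a4@(3,1) a5@(3,1) a6@(3,1) a7@(3,1) a8@(3,1) a9@(3,1) | pheromone: 0 0 0 0 0 / 0 0 0 0 0 / 0 0 0 0 0 / 0 57 0 10 0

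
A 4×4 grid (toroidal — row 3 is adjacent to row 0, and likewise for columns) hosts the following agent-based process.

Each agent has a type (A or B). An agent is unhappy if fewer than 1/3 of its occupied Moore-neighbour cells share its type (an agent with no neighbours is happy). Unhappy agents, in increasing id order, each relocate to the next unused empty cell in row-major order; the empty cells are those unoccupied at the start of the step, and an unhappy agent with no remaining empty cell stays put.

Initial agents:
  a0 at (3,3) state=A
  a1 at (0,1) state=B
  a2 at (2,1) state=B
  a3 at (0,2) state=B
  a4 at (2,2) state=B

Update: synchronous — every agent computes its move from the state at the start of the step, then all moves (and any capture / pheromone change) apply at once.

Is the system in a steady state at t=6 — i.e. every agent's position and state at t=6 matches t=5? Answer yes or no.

t=1: a0@(0,0):A a1@(0,1):B a2@(2,1):B a3@(0,2):B a4@(2,2):B
t=2: a0@(0,3):A a1@(0,1):B a2@(2,1):B a3@(0,2):B a4@(2,2):B
t=3: a0@(0,0):A a1@(0,1):B a2@(2,1):B a3@(0,2):B a4@(2,2):B
t=4: a0@(0,3):A a1@(0,1):B a2@(2,1):B a3@(0,2):B a4@(2,2):B
t=5: a0@(0,0):A a1@(0,1):B a2@(2,1):B a3@(0,2):B a4@(2,2):B
t=6: a0@(0,3):A a1@(0,1):B a2@(2,1):B a3@(0,2):B a4@(2,2):B

no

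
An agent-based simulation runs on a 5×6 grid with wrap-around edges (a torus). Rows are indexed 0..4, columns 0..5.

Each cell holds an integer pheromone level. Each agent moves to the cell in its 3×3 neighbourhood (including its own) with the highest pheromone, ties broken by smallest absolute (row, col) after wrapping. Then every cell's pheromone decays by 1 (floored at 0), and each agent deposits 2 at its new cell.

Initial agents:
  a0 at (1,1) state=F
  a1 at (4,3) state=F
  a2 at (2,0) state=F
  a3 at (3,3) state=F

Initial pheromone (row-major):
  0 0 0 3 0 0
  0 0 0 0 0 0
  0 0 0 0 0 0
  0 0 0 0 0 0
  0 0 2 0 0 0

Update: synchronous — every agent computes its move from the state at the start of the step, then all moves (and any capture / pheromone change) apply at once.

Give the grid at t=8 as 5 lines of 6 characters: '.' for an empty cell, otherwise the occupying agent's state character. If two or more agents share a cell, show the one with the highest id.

F..F..
......
......
......
......

t=1: a0@(0,0) a1@(0,3) a2@(1,0) a3@(4,2) | pheromone: 2 0 0 4 0 0 / 2 0 0 0 0 0 / 0 0 0 0 0 0 / 0 0 0 0 0 0 / 0 0 3 0 0 0
t=2: a0@(0,0) a1@(0,3) a2@(0,0) a3@(0,3) | pheromone: 5 0 0 7 0 0 / 1 0 0 0 0 0 / 0 0 0 0 0 0 / 0 0 0 0 0 0 / 0 0 2 0 0 0
t=3: a0@(0,0) a1@(0,3) a2@(0,0) a3@(0,3) | pheromone: 8 0 0 10 0 0 / 0 0 0 0 0 0 / 0 0 0 0 0 0 / 0 0 0 0 0 0 / 0 0 1 0 0 0
t=4: a0@(0,0) a1@(0,3) a2@(0,0) a3@(0,3) | pheromone: 11 0 0 13 0 0 / 0 0 0 0 0 0 / 0 0 0 0 0 0 / 0 0 0 0 0 0 / 0 0 0 0 0 0
t=5: a0@(0,0) a1@(0,3) a2@(0,0) a3@(0,3) | pheromone: 14 0 0 16 0 0 / 0 0 0 0 0 0 / 0 0 0 0 0 0 / 0 0 0 0 0 0 / 0 0 0 0 0 0
t=6: a0@(0,0) a1@(0,3) a2@(0,0) a3@(0,3) | pheromone: 17 0 0 19 0 0 / 0 0 0 0 0 0 / 0 0 0 0 0 0 / 0 0 0 0 0 0 / 0 0 0 0 0 0
t=7: a0@(0,0) a1@(0,3) a2@(0,0) a3@(0,3) | pheromone: 20 0 0 22 0 0 / 0 0 0 0 0 0 / 0 0 0 0 0 0 / 0 0 0 0 0 0 / 0 0 0 0 0 0
t=8: a0@(0,0) a1@(0,3) a2@(0,0) a3@(0,3) | pheromone: 23 0 0 25 0 0 / 0 0 0 0 0 0 / 0 0 0 0 0 0 / 0 0 0 0 0 0 / 0 0 0 0 0 0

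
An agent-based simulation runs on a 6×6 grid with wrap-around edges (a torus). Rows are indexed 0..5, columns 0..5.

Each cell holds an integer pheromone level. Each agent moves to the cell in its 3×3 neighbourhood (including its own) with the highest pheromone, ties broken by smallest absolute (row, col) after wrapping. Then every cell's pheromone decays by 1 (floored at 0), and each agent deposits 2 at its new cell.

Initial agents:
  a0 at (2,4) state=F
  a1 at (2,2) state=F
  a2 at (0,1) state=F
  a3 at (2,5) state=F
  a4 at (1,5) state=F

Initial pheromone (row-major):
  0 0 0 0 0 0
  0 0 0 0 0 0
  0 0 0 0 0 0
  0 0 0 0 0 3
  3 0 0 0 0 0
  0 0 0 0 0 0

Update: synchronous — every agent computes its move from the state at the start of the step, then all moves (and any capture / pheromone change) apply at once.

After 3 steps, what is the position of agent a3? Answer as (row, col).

t=1: a0@(3,5) a1@(1,1) a2@(0,0) a3@(3,5) a4@(0,0) | pheromone: 4 0 0 0 0 0 / 0 2 0 0 0 0 / 0 0 0 0 0 0 / 0 0 0 0 0 6 / 2 0 0 0 0 0 / 0 0 0 0 0 0
t=2: a0@(3,5) a1@(0,0) a2@(0,0) a3@(3,5) a4@(0,0) | pheromone: 9 0 0 0 0 0 / 0 1 0 0 0 0 / 0 0 0 0 0 0 / 0 0 0 0 0 9 / 1 0 0 0 0 0 / 0 0 0 0 0 0
t=3: a0@(3,5) a1@(0,0) a2@(0,0) a3@(3,5) a4@(0,0) | pheromone: 14 0 0 0 0 0 / 0 0 0 0 0 0 / 0 0 0 0 0 0 / 0 0 0 0 0 12 / 0 0 0 0 0 0 / 0 0 0 0 0 0

(3, 5)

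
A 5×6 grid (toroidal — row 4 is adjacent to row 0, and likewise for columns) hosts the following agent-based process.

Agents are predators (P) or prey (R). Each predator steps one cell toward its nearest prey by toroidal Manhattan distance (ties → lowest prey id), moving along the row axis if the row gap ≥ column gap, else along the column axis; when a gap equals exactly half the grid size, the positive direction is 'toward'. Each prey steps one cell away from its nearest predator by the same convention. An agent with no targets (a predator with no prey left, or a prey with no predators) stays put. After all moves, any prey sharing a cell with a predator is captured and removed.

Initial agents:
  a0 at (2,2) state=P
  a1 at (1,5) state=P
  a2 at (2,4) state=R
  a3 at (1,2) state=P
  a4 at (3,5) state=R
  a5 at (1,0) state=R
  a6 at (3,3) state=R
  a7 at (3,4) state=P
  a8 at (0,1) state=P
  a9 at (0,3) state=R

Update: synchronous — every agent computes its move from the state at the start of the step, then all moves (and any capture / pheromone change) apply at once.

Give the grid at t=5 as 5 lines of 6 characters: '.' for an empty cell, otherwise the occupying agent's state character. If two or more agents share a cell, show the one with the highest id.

......
R.R...
...RR.
..PPPP
......

t=1: a0@(2,3):P a1@(1,0):P a2@(1,4):R a3@(1,1):P a4@(3,0):R a6@(3,2):R a7@(2,4):P a8@(1,1):P a9@(4,3):R
t=2: a0@(1,3):P a1@(1,5):P a2@(0,4):R a3@(1,2):P a4@(4,0):R a6@(4,2):R a7@(1,4):P a8@(1,2):P a9@(0,3):R
t=3: a0@(0,3):P a1@(0,5):P a2@(4,4):R a3@(0,2):P a4@(3,0):R a6@(3,2):R a7@(0,4):P a8@(0,2):P a9@(4,3):R
t=4: a0@(4,3):P a1@(4,5):P a2@(3,4):R a3@(4,2):P a4@(2,0):R a6@(2,2):R a7@(4,4):P a8@(4,2):P a9@(3,3):R
t=5: a0@(3,3):P a1@(3,5):P a2@(2,4):R a3@(3,2):P a4@(1,0):R a6@(1,2):R a7@(3,4):P a8@(3,2):P a9@(2,3):R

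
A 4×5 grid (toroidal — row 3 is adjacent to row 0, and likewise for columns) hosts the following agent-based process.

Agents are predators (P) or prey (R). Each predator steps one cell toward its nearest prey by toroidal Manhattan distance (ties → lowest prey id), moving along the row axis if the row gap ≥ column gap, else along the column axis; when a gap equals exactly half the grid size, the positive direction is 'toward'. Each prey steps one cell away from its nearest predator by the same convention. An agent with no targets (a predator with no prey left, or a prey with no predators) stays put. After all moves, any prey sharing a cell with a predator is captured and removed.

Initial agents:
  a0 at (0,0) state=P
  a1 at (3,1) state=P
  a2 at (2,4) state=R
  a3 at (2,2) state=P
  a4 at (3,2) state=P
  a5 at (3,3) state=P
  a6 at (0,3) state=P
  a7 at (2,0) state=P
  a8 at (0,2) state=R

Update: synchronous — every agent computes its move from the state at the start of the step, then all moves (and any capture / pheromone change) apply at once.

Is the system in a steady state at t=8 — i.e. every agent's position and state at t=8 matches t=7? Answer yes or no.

no

t=1: a0@(0,1):P a1@(0,1):P a3@(2,3):P a4@(0,2):P a5@(2,3):P a6@(0,2):P a7@(2,4):P a8@(1,2):R
t=2: a0@(1,1):P a1@(1,1):P a3@(1,3):P a4@(1,2):P a5@(1,3):P a6@(1,2):P a7@(2,3):P a8@(2,2):R
t=3: a0@(2,1):P a1@(2,1):P a3@(2,3):P a4@(2,2):P a5@(2,3):P a6@(2,2):P a7@(2,2):P a8@(3,2):R
t=4: a0@(3,1):P a1@(3,1):P a3@(3,3):P a4@(3,2):P a5@(3,3):P a6@(3,2):P a7@(3,2):P a8@(0,2):R
t=5: a0@(0,1):P a1@(0,1):P a3@(0,3):P a4@(0,2):P a5@(0,3):P a6@(0,2):P a7@(0,2):P a8@(1,2):R
t=6: a0@(1,1):P a1@(1,1):P a3@(1,3):P a4@(1,2):P a5@(1,3):P a6@(1,2):P a7@(1,2):P a8@(2,2):R
t=7: a0@(2,1):P a1@(2,1):P a3@(2,3):P a4@(2,2):P a5@(2,3):P a6@(2,2):P a7@(2,2):P a8@(3,2):R
t=8: a0@(3,1):P a1@(3,1):P a3@(3,3):P a4@(3,2):P a5@(3,3):P a6@(3,2):P a7@(3,2):P a8@(0,2):R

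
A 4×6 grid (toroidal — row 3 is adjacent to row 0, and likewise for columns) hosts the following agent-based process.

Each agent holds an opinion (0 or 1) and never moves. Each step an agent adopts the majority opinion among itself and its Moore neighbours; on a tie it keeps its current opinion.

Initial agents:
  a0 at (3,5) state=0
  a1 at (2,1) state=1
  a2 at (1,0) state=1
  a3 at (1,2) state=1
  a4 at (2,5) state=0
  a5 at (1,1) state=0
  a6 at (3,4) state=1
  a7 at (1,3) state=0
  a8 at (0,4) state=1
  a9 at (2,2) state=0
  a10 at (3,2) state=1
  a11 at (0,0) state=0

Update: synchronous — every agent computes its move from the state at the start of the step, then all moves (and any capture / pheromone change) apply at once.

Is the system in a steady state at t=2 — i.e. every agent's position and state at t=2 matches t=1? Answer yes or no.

no

t=1: a0@(3,5):0 a1@(2,1):1 a2@(1,0):0 a3@(1,2):0 a4@(2,5):0 a5@(1,1):0 a6@(3,4):1 a7@(1,3):0 a8@(0,4):1 a9@(2,2):0 a10@(3,2):1 a11@(0,0):0
t=2: a0@(3,5):0 a1@(2,1):0 a2@(1,0):0 a3@(1,2):0 a4@(2,5):0 a5@(1,1):0 a6@(3,4):1 a7@(1,3):0 a8@(0,4):1 a9@(2,2):0 a10@(3,2):1 a11@(0,0):0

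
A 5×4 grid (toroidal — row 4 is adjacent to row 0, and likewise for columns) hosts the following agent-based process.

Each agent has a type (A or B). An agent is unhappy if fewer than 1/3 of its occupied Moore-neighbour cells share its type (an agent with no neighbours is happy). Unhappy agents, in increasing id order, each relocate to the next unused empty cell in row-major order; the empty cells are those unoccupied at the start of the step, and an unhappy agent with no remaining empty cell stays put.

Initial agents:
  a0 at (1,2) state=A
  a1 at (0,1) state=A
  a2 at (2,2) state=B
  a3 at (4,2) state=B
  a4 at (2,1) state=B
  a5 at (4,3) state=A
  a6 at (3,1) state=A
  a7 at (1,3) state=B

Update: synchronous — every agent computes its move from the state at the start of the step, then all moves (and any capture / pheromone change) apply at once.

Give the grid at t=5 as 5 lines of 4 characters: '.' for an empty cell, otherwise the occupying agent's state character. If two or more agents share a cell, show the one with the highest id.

AABA
A..B
.BB.
....
....

t=1: a0@(0,0):A a1@(0,1):A a2@(2,2):B a3@(0,2):B a4@(2,1):B a5@(0,3):A a6@(1,0):A a7@(1,3):B
t=2: (unchanged — steady state)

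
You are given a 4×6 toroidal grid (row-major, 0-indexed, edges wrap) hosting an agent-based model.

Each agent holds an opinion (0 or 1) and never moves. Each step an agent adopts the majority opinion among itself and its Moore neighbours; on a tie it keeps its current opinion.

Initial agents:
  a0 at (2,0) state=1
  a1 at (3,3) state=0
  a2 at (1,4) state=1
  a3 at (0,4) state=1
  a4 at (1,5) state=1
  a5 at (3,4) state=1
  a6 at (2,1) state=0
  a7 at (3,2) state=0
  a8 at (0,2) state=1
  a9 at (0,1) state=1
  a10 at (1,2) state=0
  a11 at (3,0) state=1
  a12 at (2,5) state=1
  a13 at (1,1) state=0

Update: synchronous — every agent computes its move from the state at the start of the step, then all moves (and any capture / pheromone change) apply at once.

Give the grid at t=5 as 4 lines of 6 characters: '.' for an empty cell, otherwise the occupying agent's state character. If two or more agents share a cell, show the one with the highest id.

.00.1.
.00.11
10...1
1.011.

t=1: a0@(2,0):1 a1@(3,3):1 a2@(1,4):1 a3@(0,4):1 a4@(1,5):1 a5@(3,4):1 a6@(2,1):0 a7@(3,2):0 a8@(0,2):0 a9@(0,1):1 a10@(1,2):0 a11@(3,0):1 a12@(2,5):1 a13@(1,1):0
t=2: a0@(2,0):1 a1@(3,3):1 a2@(1,4):1 a3@(0,4):1 a4@(1,5):1 a5@(3,4):1 a6@(2,1):0 a7@(3,2):0 a8@(0,2):0 a9@(0,1):0 a10@(1,2):0 a11@(3,0):1 a12@(2,5):1 a13@(1,1):0
t=3: (unchanged — steady state)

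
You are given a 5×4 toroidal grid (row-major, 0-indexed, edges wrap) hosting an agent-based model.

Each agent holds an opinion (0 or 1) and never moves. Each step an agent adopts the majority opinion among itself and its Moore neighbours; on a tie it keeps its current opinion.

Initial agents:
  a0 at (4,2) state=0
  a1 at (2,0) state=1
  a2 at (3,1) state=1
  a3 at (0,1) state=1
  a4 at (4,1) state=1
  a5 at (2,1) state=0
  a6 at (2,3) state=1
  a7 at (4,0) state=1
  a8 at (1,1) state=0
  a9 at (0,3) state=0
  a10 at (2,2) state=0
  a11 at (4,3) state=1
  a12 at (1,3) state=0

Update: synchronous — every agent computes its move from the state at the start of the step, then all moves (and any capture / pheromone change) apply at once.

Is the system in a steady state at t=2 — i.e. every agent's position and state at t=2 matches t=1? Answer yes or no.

no

t=1: a0@(4,2):1 a1@(2,0):1 a2@(3,1):1 a3@(0,1):1 a4@(4,1):1 a5@(2,1):0 a6@(2,3):1 a7@(4,0):1 a8@(1,1):0 a9@(0,3):0 a10@(2,2):0 a11@(4,3):1 a12@(1,3):0
t=2: a0@(4,2):1 a1@(2,0):1 a2@(3,1):1 a3@(0,1):1 a4@(4,1):1 a5@(2,1):0 a6@(2,3):1 a7@(4,0):1 a8@(1,1):0 a9@(0,3):1 a10@(2,2):0 a11@(4,3):1 a12@(1,3):0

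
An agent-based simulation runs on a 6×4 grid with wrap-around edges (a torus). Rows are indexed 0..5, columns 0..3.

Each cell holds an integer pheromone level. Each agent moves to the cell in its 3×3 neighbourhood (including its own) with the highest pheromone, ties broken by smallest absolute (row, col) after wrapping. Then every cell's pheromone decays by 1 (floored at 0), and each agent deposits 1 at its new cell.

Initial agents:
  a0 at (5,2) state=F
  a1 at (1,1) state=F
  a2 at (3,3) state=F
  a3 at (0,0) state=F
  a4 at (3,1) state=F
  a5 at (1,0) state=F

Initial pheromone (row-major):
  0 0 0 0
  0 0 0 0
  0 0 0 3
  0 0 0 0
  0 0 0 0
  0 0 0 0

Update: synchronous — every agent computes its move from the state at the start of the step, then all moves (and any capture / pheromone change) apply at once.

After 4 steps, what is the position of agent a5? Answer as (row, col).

t=1: a0@(0,1) a1@(0,0) a2@(2,3) a3@(0,0) a4@(2,0) a5@(2,3) | pheromone: 2 1 0 0 / 0 0 0 0 / 1 0 0 4 / 0 0 0 0 / 0 0 0 0 / 0 0 0 0
t=2: a0@(0,0) a1@(0,0) a2@(2,3) a3@(0,0) a4@(2,3) a5@(2,3) | pheromone: 4 0 0 0 / 0 0 0 0 / 0 0 0 6 / 0 0 0 0 / 0 0 0 0 / 0 0 0 0
t=3: a0@(0,0) a1@(0,0) a2@(2,3) a3@(0,0) a4@(2,3) a5@(2,3) | pheromone: 6 0 0 0 / 0 0 0 0 / 0 0 0 8 / 0 0 0 0 / 0 0 0 0 / 0 0 0 0
t=4: a0@(0,0) a1@(0,0) a2@(2,3) a3@(0,0) a4@(2,3) a5@(2,3) | pheromone: 8 0 0 0 / 0 0 0 0 / 0 0 0 10 / 0 0 0 0 / 0 0 0 0 / 0 0 0 0

(2, 3)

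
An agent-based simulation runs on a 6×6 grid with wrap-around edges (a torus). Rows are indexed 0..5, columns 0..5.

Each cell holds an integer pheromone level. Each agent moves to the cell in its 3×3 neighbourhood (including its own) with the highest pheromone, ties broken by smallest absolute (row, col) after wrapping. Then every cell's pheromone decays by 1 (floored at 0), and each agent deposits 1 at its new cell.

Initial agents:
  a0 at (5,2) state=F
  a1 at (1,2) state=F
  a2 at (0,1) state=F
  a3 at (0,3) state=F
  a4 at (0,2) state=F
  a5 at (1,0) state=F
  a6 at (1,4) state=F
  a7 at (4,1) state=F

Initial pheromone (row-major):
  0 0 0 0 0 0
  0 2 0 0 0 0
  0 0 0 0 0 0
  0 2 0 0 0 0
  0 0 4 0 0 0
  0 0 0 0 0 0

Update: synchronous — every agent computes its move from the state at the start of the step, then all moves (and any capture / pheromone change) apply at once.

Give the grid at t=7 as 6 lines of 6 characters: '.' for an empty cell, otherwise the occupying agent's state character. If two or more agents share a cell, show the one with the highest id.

......
.F....
......
......
..F...
......

t=1: a0@(4,2) a1@(1,1) a2@(1,1) a3@(0,2) a4@(1,1) a5@(1,1) a6@(0,3) a7@(4,2) | pheromone: 0 0 1 1 0 0 / 0 5 0 0 0 0 / 0 0 0 0 0 0 / 0 1 0 0 0 0 / 0 0 5 0 0 0 / 0 0 0 0 0 0
t=2: a0@(4,2) a1@(1,1) a2@(1,1) a3@(1,1) a4@(1,1) a5@(1,1) a6@(0,2) a7@(4,2) | pheromone: 0 0 1 0 0 0 / 0 9 0 0 0 0 / 0 0 0 0 0 0 / 0 0 0 0 0 0 / 0 0 6 0 0 0 / 0 0 0 0 0 0
t=3: a0@(4,2) a1@(1,1) a2@(1,1) a3@(1,1) a4@(1,1) a5@(1,1) a6@(1,1) a7@(4,2) | pheromone: 0 0 0 0 0 0 / 0 14 0 0 0 0 / 0 0 0 0 0 0 / 0 0 0 0 0 0 / 0 0 7 0 0 0 / 0 0 0 0 0 0
t=4: a0@(4,2) a1@(1,1) a2@(1,1) a3@(1,1) a4@(1,1) a5@(1,1) a6@(1,1) a7@(4,2) | pheromone: 0 0 0 0 0 0 / 0 19 0 0 0 0 / 0 0 0 0 0 0 / 0 0 0 0 0 0 / 0 0 8 0 0 0 / 0 0 0 0 0 0
t=5: a0@(4,2) a1@(1,1) a2@(1,1) a3@(1,1) a4@(1,1) a5@(1,1) a6@(1,1) a7@(4,2) | pheromone: 0 0 0 0 0 0 / 0 24 0 0 0 0 / 0 0 0 0 0 0 / 0 0 0 0 0 0 / 0 0 9 0 0 0 / 0 0 0 0 0 0
t=6: a0@(4,2) a1@(1,1) a2@(1,1) a3@(1,1) a4@(1,1) a5@(1,1) a6@(1,1) a7@(4,2) | pheromone: 0 0 0 0 0 0 / 0 29 0 0 0 0 / 0 0 0 0 0 0 / 0 0 0 0 0 0 / 0 0 10 0 0 0 / 0 0 0 0 0 0
t=7: a0@(4,2) a1@(1,1) a2@(1,1) a3@(1,1) a4@(1,1) a5@(1,1) a6@(1,1) a7@(4,2) | pheromone: 0 0 0 0 0 0 / 0 34 0 0 0 0 / 0 0 0 0 0 0 / 0 0 0 0 0 0 / 0 0 11 0 0 0 / 0 0 0 0 0 0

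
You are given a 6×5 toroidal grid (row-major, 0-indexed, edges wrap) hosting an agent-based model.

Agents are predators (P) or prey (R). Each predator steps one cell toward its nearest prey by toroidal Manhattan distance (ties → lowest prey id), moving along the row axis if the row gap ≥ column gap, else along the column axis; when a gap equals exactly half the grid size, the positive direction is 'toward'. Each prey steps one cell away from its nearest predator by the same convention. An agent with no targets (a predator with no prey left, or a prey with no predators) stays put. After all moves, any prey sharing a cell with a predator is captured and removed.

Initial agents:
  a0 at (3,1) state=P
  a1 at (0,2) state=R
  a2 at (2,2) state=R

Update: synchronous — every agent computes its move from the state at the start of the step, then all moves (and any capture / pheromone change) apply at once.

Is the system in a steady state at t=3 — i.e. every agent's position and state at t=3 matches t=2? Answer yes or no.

no

t=1: a0@(2,1):P a1@(5,2):R a2@(1,2):R
t=2: a0@(1,1):P a1@(4,2):R a2@(0,2):R
t=3: a0@(0,1):P a1@(3,2):R a2@(5,2):R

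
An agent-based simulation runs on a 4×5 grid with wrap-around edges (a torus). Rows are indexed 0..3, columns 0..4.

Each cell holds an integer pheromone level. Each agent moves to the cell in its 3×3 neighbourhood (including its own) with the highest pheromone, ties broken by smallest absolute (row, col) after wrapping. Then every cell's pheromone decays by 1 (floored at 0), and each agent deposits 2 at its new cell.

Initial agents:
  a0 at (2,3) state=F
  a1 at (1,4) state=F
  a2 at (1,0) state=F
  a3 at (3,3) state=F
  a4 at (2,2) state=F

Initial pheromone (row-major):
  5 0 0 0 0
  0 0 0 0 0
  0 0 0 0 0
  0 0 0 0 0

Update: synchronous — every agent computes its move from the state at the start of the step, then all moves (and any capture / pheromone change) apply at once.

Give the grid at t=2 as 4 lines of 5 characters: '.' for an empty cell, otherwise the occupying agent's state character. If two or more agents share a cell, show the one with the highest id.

F.F..
.....
.....
.....

t=1: a0@(1,2) a1@(0,0) a2@(0,0) a3@(0,2) a4@(1,1) | pheromone: 8 0 2 0 0 / 0 2 2 0 0 / 0 0 0 0 0 / 0 0 0 0 0
t=2: a0@(0,2) a1@(0,0) a2@(0,0) a3@(0,2) a4@(0,0) | pheromone: 13 0 5 0 0 / 0 1 1 0 0 / 0 0 0 0 0 / 0 0 0 0 0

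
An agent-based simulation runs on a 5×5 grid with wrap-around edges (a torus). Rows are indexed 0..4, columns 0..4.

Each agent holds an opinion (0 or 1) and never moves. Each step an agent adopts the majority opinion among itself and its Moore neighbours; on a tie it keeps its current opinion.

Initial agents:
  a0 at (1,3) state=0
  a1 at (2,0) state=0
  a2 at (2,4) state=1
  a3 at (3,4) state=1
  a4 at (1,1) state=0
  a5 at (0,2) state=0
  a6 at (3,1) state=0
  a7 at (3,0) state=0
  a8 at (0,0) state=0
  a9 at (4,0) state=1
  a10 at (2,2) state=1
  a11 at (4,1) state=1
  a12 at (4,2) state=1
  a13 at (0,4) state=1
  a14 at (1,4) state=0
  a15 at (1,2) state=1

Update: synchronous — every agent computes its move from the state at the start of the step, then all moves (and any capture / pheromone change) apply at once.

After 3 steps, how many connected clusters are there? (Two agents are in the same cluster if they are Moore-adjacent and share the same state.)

2

t=1: a0@(1,3):1 a1@(2,0):0 a2@(2,4):0 a3@(3,4):1 a4@(1,1):0 a5@(0,2):0 a6@(3,1):1 a7@(3,0):1 a8@(0,0):0 a9@(4,0):1 a10@(2,2):0 a11@(4,1):0 a12@(4,2):1 a13@(0,4):0 a14@(1,4):0 a15@(1,2):0
t=2: a0@(1,3):0 a1@(2,0):0 a2@(2,4):0 a3@(3,4):1 a4@(1,1):0 a5@(0,2):0 a6@(3,1):1 a7@(3,0):1 a8@(0,0):0 a9@(4,0):1 a10@(2,2):0 a11@(4,1):1 a12@(4,2):1 a13@(0,4):0 a14@(1,4):0 a15@(1,2):0
t=3: (unchanged — steady state)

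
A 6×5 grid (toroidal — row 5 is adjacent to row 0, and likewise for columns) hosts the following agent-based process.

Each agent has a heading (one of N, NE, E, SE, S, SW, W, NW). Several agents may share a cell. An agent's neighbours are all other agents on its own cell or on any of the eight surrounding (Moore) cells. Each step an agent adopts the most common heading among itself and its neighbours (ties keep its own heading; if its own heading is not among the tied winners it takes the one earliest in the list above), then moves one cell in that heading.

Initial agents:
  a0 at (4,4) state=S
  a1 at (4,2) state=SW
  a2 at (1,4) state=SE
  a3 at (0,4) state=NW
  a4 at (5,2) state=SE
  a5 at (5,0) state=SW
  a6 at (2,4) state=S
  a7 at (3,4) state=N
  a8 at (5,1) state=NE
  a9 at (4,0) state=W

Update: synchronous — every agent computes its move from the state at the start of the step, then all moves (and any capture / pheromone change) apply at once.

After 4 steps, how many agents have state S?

t=1: a0@(5,4):S a1@(5,1):SW a2@(2,0):SE a3@(5,3):NW a4@(0,3):SE a5@(0,4):SW a6@(3,4):S a7@(4,4):S a8@(0,0):SW a9@(4,4):W
t=2: a0@(0,4):S a1@(0,0):SW a2@(3,1):SE a3@(0,3):S a4@(1,4):SE a5@(1,3):SW a6@(4,4):S a7@(5,4):S a8@(1,4):SW a9@(5,4):S
t=3: a0@(1,4):S a1@(1,0):S a2@(4,2):SE a3@(1,3):S a4@(2,3):SW a5@(2,2):SW a6@(5,4):S a7@(0,4):S a8@(2,3):SW a9@(0,4):S
t=4: a0@(2,4):S a1@(2,0):S a2@(5,3):SE a3@(2,3):S a4@(3,2):SW a5@(3,1):SW a6@(0,4):S a7@(1,4):S a8@(3,2):SW a9@(1,4):S

6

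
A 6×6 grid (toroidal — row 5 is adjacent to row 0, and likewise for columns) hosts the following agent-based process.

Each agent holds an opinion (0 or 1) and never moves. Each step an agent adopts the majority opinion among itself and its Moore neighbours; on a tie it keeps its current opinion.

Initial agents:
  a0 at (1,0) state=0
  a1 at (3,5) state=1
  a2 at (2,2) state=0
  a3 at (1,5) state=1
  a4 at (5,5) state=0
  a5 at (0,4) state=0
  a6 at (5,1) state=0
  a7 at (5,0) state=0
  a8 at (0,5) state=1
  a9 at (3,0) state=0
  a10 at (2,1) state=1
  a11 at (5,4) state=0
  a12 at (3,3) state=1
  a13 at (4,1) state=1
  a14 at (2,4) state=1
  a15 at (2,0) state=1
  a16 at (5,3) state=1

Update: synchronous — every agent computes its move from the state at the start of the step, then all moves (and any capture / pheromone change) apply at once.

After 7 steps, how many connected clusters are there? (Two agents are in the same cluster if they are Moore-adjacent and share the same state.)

2

t=1: a0@(1,0):1 a1@(3,5):1 a2@(2,2):1 a3@(1,5):1 a4@(5,5):0 a5@(0,4):0 a6@(5,1):0 a7@(5,0):0 a8@(0,5):0 a9@(3,0):1 a10@(2,1):0 a11@(5,4):0 a12@(3,3):1 a13@(4,1):0 a14@(2,4):1 a15@(2,0):1 a16@(5,3):0
t=2: a0@(1,0):1 a1@(3,5):1 a2@(2,2):1 a3@(1,5):1 a4@(5,5):0 a5@(0,4):0 a6@(5,1):0 a7@(5,0):0 a8@(0,5):0 a9@(3,0):1 a10@(2,1):1 a11@(5,4):0 a12@(3,3):1 a13@(4,1):0 a14@(2,4):1 a15@(2,0):1 a16@(5,3):0
t=3: (unchanged — steady state)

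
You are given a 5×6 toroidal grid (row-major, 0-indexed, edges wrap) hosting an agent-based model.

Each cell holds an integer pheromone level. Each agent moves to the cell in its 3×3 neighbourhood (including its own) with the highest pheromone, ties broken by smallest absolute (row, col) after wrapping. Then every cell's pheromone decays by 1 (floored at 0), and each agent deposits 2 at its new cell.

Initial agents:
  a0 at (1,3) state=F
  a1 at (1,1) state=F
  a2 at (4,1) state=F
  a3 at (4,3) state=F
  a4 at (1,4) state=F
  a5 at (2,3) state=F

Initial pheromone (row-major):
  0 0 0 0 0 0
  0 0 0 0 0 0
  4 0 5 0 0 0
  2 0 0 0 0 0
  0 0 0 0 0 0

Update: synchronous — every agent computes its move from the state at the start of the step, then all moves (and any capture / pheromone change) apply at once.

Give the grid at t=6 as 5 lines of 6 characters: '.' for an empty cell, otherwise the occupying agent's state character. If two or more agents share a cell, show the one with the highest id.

t=1: a0@(2,2) a1@(2,2) a2@(3,0) a3@(0,2) a4@(0,3) a5@(2,2) | pheromone: 0 0 2 2 0 0 / 0 0 0 0 0 0 / 3 0 10 0 0 0 / 3 0 0 0 0 0 / 0 0 0 0 0 0
t=2: a0@(2,2) a1@(2,2) a2@(2,0) a3@(0,2) a4@(0,2) a5@(2,2) | pheromone: 0 0 5 1 0 0 / 0 0 0 0 0 0 / 4 0 15 0 0 0 / 2 0 0 0 0 0 / 0 0 0 0 0 0
t=3: a0@(2,2) a1@(2,2) a2@(2,0) a3@(0,2) a4@(0,2) a5@(2,2) | pheromone: 0 0 8 0 0 0 / 0 0 0 0 0 0 / 5 0 20 0 0 0 / 1 0 0 0 0 0 / 0 0 0 0 0 0
t=4: a0@(2,2) a1@(2,2) a2@(2,0) a3@(0,2) a4@(0,2) a5@(2,2) | pheromone: 0 0 11 0 0 0 / 0 0 0 0 0 0 / 6 0 25 0 0 0 / 0 0 0 0 0 0 / 0 0 0 0 0 0
t=5: a0@(2,2) a1@(2,2) a2@(2,0) a3@(0,2) a4@(0,2) a5@(2,2) | pheromone: 0 0 14 0 0 0 / 0 0 0 0 0 0 / 7 0 30 0 0 0 / 0 0 0 0 0 0 / 0 0 0 0 0 0
t=6: a0@(2,2) a1@(2,2) a2@(2,0) a3@(0,2) a4@(0,2) a5@(2,2) | pheromone: 0 0 17 0 0 0 / 0 0 0 0 0 0 / 8 0 35 0 0 0 / 0 0 0 0 0 0 / 0 0 0 0 0 0

..F...
......
F.F...
......
......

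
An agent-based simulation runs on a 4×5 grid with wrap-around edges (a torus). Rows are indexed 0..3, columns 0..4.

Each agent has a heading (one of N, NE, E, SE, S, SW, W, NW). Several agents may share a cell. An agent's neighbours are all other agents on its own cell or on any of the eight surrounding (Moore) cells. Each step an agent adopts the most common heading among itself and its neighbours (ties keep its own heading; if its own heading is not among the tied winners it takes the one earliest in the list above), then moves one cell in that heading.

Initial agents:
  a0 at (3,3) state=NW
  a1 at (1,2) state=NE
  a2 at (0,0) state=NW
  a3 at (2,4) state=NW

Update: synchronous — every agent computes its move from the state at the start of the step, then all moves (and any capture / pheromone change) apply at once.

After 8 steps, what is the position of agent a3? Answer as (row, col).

t=1: a0@(2,2):NW a1@(0,3):NE a2@(3,4):NW a3@(1,3):NW
t=2: a0@(1,1):NW a1@(3,2):NW a2@(2,3):NW a3@(0,2):NW
t=3: a0@(0,0):NW a1@(2,1):NW a2@(1,2):NW a3@(3,1):NW
t=4: a0@(3,4):NW a1@(1,0):NW a2@(0,1):NW a3@(2,0):NW
t=5: a0@(2,3):NW a1@(0,4):NW a2@(3,0):NW a3@(1,4):NW
t=6: a0@(1,2):NW a1@(3,3):NW a2@(2,4):NW a3@(0,3):NW
t=7: a0@(0,1):NW a1@(2,2):NW a2@(1,3):NW a3@(3,2):NW
t=8: a0@(3,0):NW a1@(1,1):NW a2@(0,2):NW a3@(2,1):NW

(2, 1)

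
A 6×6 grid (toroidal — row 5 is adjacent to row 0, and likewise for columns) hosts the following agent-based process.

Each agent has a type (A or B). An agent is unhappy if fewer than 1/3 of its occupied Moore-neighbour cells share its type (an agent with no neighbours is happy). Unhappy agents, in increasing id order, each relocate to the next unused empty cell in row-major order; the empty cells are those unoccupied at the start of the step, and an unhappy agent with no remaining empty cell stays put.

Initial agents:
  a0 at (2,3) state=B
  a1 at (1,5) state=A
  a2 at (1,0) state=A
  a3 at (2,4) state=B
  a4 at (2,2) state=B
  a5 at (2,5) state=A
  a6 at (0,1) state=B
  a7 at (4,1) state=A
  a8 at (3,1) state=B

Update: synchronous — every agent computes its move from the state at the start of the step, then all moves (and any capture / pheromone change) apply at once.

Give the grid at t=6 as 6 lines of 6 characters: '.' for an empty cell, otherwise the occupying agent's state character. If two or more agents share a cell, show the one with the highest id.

t=1: a0@(2,3):B a1@(1,5):A a2@(1,0):A a3@(2,4):B a4@(2,2):B a5@(2,5):A a6@(0,0):B a7@(0,2):A a8@(3,1):B
t=2: a0@(2,3):B a1@(1,5):A a2@(1,0):A a3@(2,4):B a4@(2,2):B a5@(2,5):A a6@(0,1):B a7@(0,2):A a8@(3,1):B
t=3: a0@(2,3):B a1@(1,5):A a2@(1,0):A a3@(2,4):B a4@(2,2):B a5@(2,5):A a6@(0,0):B a7@(0,3):A a8@(3,1):B
t=4: a0@(2,3):B a1@(1,5):A a2@(1,0):A a3@(2,4):B a4@(2,2):B a5@(2,5):A a6@(0,1):B a7@(0,3):A a8@(3,1):B
t=5: a0@(2,3):B a1@(1,5):A a2@(1,0):A a3@(2,4):B a4@(2,2):B a5@(2,5):A a6@(0,0):B a7@(0,3):A a8@(3,1):B
t=6: a0@(2,3):B a1@(1,5):A a2@(1,0):A a3@(2,4):B a4@(2,2):B a5@(2,5):A a6@(0,1):B a7@(0,3):A a8@(3,1):B

.B.A..
A....A
..BBBA
.B....
......
......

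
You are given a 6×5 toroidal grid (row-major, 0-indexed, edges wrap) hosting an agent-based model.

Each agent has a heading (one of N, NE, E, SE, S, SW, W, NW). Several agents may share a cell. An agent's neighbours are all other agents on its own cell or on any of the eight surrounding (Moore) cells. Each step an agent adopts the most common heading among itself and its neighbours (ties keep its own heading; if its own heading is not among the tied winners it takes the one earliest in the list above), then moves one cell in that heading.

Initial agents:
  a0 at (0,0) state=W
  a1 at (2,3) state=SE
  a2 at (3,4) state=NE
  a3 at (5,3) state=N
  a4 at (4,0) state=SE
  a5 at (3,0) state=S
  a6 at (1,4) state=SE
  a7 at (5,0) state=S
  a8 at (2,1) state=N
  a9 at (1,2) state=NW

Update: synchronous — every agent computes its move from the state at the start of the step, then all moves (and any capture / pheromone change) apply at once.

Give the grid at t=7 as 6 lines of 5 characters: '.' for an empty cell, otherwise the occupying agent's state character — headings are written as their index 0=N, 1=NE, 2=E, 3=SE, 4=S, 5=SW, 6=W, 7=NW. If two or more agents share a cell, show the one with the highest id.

44..4
.....
.3...
3....
43...
44...

t=1: a0@(0,4):W a1@(3,4):SE a2@(4,0):SE a3@(4,3):N a4@(5,0):S a5@(4,0):S a6@(2,0):SE a7@(0,0):S a8@(1,1):N a9@(0,1):NW
t=2: a0@(1,4):S a1@(4,0):SE a2@(5,1):SE a3@(3,3):N a4@(0,0):S a5@(5,0):S a6@(3,1):SE a7@(1,0):S a8@(0,1):N a9@(1,1):S
t=3: a0@(2,4):S a1@(5,1):SE a2@(0,2):SE a3@(2,3):N a4@(1,0):S a5@(0,0):S a6@(4,2):SE a7@(2,0):S a8@(1,1):S a9@(2,1):S
t=4: a0@(3,4):S a1@(0,2):SE a2@(1,3):SE a3@(1,3):N a4@(2,0):S a5@(1,0):S a6@(5,3):SE a7@(3,0):S a8@(2,1):S a9@(3,1):S
t=5: a0@(4,4):S a1@(1,3):SE a2@(2,4):SE a3@(2,4):SE a4@(3,0):S a5@(2,0):S a6@(0,4):SE a7@(4,0):S a8@(3,1):S a9@(4,1):S
t=6: a0@(5,4):S a1@(2,4):SE a2@(3,0):SE a3@(3,0):SE a4@(4,0):S a5@(3,0):S a6@(1,0):SE a7@(5,0):S a8@(4,1):S a9@(5,1):S
t=7: a0@(0,4):S a1@(3,0):SE a2@(4,1):SE a3@(4,1):SE a4@(5,0):S a5@(4,0):S a6@(2,1):SE a7@(0,0):S a8@(5,1):S a9@(0,1):S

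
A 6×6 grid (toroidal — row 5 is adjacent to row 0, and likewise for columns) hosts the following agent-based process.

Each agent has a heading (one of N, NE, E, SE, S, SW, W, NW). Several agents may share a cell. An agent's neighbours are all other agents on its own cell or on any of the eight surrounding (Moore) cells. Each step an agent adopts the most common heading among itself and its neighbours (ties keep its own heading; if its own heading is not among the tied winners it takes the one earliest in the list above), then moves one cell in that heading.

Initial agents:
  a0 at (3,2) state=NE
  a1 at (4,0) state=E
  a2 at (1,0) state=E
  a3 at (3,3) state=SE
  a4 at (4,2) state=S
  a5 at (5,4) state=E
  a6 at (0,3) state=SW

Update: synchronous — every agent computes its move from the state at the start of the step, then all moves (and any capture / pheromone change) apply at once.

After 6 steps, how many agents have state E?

4

t=1: a0@(2,3):NE a1@(4,1):E a2@(1,1):E a3@(4,4):SE a4@(5,2):S a5@(5,5):E a6@(1,2):SW
t=2: a0@(1,4):NE a1@(4,2):E a2@(1,2):E a3@(5,5):SE a4@(0,2):S a5@(5,0):E a6@(2,1):SW
t=3: a0@(0,5):NE a1@(4,3):E a2@(1,3):E a3@(0,0):SE a4@(1,2):S a5@(5,1):E a6@(3,0):SW
t=4: a0@(5,0):NE a1@(4,4):E a2@(1,4):E a3@(1,1):SE a4@(2,2):S a5@(5,2):E a6@(4,5):SW
t=5: a0@(4,1):NE a1@(4,5):E a2@(1,5):E a3@(2,2):SE a4@(3,2):S a5@(5,3):E a6@(5,4):SW
t=6: a0@(3,2):NE a1@(4,0):E a2@(1,0):E a3@(3,3):SE a4@(4,2):S a5@(5,4):E a6@(5,5):E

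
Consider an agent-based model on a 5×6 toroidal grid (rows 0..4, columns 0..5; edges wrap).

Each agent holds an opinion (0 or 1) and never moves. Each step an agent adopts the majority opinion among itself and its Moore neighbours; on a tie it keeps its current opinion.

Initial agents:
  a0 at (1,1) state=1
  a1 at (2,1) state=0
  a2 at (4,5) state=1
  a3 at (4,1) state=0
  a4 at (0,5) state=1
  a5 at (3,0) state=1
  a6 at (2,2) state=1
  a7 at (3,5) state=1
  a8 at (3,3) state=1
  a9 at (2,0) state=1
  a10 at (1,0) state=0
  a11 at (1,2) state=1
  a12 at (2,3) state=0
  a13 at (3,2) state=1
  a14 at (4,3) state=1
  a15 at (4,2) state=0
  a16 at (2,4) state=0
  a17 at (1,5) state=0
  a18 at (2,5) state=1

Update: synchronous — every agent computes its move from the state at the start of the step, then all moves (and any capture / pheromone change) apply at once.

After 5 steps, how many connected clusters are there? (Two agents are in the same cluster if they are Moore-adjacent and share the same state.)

t=1: a0@(1,1):1 a1@(2,1):1 a2@(4,5):1 a3@(4,1):0 a4@(0,5):1 a5@(3,0):1 a6@(2,2):1 a7@(3,5):1 a8@(3,3):1 a9@(2,0):1 a10@(1,0):1 a11@(1,2):1 a12@(2,3):1 a13@(3,2):1 a14@(4,3):1 a15@(4,2):1 a16@(2,4):0 a17@(1,5):0 a18@(2,5):1
t=2: a0@(1,1):1 a1@(2,1):1 a2@(4,5):1 a3@(4,1):1 a4@(0,5):1 a5@(3,0):1 a6@(2,2):1 a7@(3,5):1 a8@(3,3):1 a9@(2,0):1 a10@(1,0):1 a11@(1,2):1 a12@(2,3):1 a13@(3,2):1 a14@(4,3):1 a15@(4,2):1 a16@(2,4):1 a17@(1,5):1 a18@(2,5):1
t=3: (unchanged — steady state)

1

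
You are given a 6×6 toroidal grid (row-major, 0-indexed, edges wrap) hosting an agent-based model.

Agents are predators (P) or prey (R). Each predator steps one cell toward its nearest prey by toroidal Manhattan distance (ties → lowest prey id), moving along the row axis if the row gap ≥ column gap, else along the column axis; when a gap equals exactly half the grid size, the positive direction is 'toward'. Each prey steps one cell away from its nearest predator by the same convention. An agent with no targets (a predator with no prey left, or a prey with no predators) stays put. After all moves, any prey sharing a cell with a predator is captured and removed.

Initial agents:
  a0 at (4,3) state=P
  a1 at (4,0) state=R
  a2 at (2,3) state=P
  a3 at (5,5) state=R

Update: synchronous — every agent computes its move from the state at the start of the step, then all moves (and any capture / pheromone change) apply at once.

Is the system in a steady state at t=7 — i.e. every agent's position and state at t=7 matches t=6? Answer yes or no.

no

t=1: a0@(4,4):P a1@(4,5):R a2@(2,4):P a3@(5,0):R
t=2: a0@(4,5):P a1@(4,0):R a2@(3,4):P a3@(5,1):R
t=3: a0@(4,0):P a1@(4,1):R a2@(3,5):P a3@(5,2):R
t=4: a0@(4,1):P a1@(4,2):R a2@(3,0):P a3@(5,3):R
t=5: a0@(4,2):P a1@(4,3):R a2@(3,1):P a3@(5,4):R
t=6: a0@(4,3):P a1@(4,4):R a2@(3,2):P a3@(5,5):R
t=7: a0@(4,4):P a1@(4,5):R a2@(3,3):P a3@(5,0):R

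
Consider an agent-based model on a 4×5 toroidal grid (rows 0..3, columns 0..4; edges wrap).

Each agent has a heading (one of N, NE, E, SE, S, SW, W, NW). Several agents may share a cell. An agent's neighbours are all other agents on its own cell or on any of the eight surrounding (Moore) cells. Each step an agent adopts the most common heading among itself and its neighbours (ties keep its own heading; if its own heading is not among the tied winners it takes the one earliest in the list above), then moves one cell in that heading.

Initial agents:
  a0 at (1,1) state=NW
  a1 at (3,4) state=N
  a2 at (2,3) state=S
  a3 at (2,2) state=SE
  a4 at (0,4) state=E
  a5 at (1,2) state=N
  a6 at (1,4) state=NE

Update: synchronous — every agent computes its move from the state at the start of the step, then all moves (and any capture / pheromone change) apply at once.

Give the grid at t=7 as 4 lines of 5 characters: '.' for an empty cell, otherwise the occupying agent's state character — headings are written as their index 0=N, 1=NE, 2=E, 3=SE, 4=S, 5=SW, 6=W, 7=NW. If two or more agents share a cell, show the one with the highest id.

..0.0
...0.
..0.0
...0.

t=1: a0@(0,0):NW a1@(2,4):N a2@(1,3):N a3@(3,3):SE a4@(0,0):E a5@(0,2):N a6@(0,0):NE
t=2: a0@(3,4):NW a1@(1,4):N a2@(0,3):N a3@(2,3):N a4@(0,1):E a5@(3,2):N a6@(3,1):NE
t=3: a0@(2,4):N a1@(0,4):N a2@(3,3):N a3@(1,3):N a4@(0,2):E a5@(2,2):N a6@(2,2):NE
t=4: a0@(1,4):N a1@(3,4):N a2@(2,3):N a3@(0,3):N a4@(3,2):N a5@(1,2):N a6@(1,2):N
t=5: a0@(0,4):N a1@(2,4):N a2@(1,3):N a3@(3,3):N a4@(2,2):N a5@(0,2):N a6@(0,2):N
t=6: a0@(3,4):N a1@(1,4):N a2@(0,3):N a3@(2,3):N a4@(1,2):N a5@(3,2):N a6@(3,2):N
t=7: a0@(2,4):N a1@(0,4):N a2@(3,3):N a3@(1,3):N a4@(0,2):N a5@(2,2):N a6@(2,2):N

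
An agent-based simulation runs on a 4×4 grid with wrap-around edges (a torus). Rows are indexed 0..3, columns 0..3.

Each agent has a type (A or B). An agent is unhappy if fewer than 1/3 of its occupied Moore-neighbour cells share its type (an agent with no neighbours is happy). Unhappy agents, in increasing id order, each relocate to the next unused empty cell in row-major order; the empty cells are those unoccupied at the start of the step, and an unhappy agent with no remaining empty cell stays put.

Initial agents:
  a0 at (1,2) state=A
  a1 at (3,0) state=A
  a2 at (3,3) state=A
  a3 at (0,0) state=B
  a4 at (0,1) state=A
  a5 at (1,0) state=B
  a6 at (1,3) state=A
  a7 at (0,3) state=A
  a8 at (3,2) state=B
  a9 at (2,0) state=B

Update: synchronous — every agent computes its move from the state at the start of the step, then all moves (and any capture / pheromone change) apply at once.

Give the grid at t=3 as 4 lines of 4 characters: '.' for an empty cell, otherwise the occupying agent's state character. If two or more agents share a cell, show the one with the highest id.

.ABA
BBAA
.B..
A..A

t=1: a0@(1,2):A a1@(3,0):A a2@(3,3):A a3@(0,2):B a4@(0,1):A a5@(1,0):B a6@(1,3):A a7@(0,3):A a8@(1,1):B a9@(2,1):B
t=2: a0@(1,2):A a1@(3,0):A a2@(3,3):A a3@(0,0):B a4@(0,1):A a5@(1,0):B a6@(1,3):A a7@(0,3):A a8@(1,1):B a9@(2,1):B
t=3: a0@(1,2):A a1@(3,0):A a2@(3,3):A a3@(0,2):B a4@(0,1):A a5@(1,0):B a6@(1,3):A a7@(0,3):A a8@(1,1):B a9@(2,1):B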